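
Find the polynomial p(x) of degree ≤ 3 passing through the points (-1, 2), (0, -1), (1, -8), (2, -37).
-3*x**3 - 2*x**2 - 2*x - 1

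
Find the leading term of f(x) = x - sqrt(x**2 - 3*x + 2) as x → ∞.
3/2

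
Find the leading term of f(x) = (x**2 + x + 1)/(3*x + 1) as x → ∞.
x/3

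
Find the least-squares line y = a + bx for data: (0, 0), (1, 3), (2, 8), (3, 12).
a = -2/5, b = 41/10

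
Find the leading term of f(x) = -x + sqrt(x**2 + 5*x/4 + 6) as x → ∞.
5/8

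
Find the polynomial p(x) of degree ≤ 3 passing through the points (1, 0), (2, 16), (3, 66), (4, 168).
3*x**3 - x**2 - 2*x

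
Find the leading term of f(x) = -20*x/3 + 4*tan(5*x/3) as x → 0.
500*x**3/81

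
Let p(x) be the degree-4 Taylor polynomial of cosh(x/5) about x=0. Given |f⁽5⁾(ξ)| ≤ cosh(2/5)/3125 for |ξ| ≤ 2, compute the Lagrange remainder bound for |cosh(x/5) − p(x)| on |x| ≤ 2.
4*cosh(2/5)/46875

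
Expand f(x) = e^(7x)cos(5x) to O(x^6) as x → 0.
1 + 7*x + 12*x**2 - 91*x**3/3 - 1081*x**4/6 - 11767*x**5/30 + O(x**6)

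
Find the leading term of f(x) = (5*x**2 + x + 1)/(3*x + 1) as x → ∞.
5*x/3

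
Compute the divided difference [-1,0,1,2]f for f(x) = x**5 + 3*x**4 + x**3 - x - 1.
12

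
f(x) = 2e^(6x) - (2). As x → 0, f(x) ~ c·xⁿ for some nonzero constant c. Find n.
1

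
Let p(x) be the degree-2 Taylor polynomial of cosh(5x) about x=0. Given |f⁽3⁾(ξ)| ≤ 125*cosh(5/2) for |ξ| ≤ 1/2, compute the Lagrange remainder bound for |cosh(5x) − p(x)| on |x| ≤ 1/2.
125*cosh(5/2)/48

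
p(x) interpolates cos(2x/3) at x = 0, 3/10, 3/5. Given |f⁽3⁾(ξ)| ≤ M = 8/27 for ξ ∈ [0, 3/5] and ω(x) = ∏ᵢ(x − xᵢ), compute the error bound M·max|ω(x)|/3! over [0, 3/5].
sqrt(3)/3375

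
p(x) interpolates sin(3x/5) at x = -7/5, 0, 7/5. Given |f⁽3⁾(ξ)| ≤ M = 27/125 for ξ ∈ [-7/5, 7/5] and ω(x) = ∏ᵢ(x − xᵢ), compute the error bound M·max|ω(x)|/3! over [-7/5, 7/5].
343*sqrt(3)/15625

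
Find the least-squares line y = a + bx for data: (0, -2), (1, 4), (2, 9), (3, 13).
a = -3/2, b = 5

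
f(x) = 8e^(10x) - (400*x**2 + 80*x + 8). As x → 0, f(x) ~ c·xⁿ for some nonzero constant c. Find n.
3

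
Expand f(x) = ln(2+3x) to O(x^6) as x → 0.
log(2) + 3*x/2 - 9*x**2/8 + 9*x**3/8 - 81*x**4/64 + 243*x**5/160 + O(x**6)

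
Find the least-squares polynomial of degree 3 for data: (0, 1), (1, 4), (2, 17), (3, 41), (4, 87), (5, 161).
16/21 + (25/9)x + (13/84)x² + (41/36)x³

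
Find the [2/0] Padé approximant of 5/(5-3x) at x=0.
9*x**2/25 + 3*x/5 + 1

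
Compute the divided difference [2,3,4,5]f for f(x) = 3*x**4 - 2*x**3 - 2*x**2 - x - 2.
40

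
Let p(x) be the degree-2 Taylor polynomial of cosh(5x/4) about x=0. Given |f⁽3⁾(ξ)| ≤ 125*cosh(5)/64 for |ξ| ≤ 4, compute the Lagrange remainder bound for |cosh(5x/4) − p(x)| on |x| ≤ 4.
125*cosh(5)/6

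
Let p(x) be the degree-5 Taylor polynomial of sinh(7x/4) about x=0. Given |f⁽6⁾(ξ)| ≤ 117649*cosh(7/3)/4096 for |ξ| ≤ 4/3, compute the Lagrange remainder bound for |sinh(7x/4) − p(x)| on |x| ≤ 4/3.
117649*cosh(7/3)/524880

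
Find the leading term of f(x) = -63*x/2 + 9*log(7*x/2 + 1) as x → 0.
-441*x**2/8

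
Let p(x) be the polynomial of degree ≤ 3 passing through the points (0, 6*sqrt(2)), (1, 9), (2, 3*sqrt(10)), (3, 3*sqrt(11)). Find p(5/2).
-45/16 + 3*sqrt(2)/8 + 15*sqrt(11)/16 + 45*sqrt(10)/16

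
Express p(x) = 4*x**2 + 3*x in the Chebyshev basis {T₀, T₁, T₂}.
(2)T₀ + (3)T₁ + (2)T₂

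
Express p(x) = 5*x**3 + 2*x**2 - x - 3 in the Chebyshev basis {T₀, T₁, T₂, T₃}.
(-2)T₀ + (11/4)T₁ + T₂ + (5/4)T₃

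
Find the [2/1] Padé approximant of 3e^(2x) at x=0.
(2*x**2 + 4*x + 3)/(1 - 2*x/3)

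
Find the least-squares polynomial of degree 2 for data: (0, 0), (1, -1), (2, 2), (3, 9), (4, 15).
-3/7 + (-8/7)x + (9/7)x²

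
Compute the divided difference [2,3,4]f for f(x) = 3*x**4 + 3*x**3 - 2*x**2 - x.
190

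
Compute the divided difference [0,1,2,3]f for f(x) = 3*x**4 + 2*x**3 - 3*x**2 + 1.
20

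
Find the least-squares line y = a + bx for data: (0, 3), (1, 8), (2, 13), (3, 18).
a = 3, b = 5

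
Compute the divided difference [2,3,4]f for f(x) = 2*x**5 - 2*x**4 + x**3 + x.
469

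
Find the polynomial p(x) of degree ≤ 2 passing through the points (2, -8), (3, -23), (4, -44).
4 - 3*x**2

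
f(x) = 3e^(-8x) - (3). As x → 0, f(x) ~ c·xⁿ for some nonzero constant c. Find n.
1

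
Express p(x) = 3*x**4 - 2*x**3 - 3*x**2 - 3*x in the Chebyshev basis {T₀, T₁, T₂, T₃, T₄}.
(-3/8)T₀ + (-9/2)T₁ + (-1/2)T₃ + (3/8)T₄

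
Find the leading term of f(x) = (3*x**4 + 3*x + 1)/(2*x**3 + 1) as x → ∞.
3*x/2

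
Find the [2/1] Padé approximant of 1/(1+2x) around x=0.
1/(2*x + 1)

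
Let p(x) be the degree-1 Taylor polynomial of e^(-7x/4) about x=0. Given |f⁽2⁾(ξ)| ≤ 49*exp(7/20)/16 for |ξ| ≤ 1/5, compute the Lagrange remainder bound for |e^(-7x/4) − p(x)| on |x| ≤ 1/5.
49*exp(7/20)/800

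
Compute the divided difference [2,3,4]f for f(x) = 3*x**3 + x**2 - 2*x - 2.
28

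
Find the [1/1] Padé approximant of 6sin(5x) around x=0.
30*x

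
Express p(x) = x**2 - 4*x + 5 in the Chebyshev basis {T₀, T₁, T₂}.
(11/2)T₀ + (-4)T₁ + (1/2)T₂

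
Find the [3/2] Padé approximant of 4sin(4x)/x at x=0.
(16 - 448*x**2/15)/(4*x**2/5 + 1)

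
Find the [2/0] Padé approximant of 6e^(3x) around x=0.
27*x**2 + 18*x + 6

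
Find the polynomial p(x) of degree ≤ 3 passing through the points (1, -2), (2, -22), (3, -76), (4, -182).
-3*x**3 + x**2 - 2*x + 2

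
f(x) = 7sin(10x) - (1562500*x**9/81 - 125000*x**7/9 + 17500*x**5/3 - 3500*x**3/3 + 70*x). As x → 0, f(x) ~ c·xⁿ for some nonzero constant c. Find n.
11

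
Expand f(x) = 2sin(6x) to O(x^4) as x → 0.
12*x - 72*x**3 + O(x**4)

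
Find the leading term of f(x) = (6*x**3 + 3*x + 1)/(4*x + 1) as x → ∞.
3*x**2/2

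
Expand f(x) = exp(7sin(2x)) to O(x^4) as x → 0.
1 + 14*x + 98*x**2 + 448*x**3 + O(x**4)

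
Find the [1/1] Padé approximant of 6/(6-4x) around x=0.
1/(1 - 2*x/3)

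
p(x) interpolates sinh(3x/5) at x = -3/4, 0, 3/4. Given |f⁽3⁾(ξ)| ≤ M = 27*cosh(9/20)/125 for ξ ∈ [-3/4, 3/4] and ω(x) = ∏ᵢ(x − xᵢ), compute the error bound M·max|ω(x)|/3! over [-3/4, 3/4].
27*sqrt(3)*cosh(9/20)/8000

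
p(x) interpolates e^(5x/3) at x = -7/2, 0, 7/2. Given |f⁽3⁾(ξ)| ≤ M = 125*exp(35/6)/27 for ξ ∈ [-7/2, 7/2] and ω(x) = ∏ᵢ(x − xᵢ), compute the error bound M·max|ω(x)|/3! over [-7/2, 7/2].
42875*sqrt(3)*exp(35/6)/5832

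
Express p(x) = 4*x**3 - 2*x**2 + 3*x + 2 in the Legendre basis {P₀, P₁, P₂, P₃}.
(4/3)P₀ + (27/5)P₁ + (-4/3)P₂ + (8/5)P₃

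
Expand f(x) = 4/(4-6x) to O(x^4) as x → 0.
1 + 3*x/2 + 9*x**2/4 + 27*x**3/8 + O(x**4)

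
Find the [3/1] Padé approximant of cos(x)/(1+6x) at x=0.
(x**3/144 - 427*x**2/852 + x/5112 + 1)/(30673*x/5112 + 1)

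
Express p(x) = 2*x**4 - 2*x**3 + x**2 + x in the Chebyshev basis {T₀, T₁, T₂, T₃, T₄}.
(5/4)T₀ + (-1/2)T₁ + (3/2)T₂ + (-1/2)T₃ + (1/4)T₄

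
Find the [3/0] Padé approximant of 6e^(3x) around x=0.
27*x**3 + 27*x**2 + 18*x + 6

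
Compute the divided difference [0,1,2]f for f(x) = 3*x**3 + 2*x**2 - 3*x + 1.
11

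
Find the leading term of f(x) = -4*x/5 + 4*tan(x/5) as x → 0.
4*x**3/375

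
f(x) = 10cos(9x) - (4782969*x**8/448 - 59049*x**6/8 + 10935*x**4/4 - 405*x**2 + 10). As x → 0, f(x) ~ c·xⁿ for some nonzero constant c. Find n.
10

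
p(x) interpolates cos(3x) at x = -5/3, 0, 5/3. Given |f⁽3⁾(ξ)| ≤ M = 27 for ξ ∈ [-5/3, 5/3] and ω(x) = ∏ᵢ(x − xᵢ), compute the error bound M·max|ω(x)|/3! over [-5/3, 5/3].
125*sqrt(3)/27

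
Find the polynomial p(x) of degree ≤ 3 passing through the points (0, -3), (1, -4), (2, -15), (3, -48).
-2*x**3 + x**2 - 3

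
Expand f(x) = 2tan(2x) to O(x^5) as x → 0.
4*x + 16*x**3/3 + O(x**5)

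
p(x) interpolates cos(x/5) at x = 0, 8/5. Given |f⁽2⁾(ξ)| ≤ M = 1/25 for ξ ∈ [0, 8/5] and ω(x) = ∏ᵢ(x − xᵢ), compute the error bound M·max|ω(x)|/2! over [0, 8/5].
8/625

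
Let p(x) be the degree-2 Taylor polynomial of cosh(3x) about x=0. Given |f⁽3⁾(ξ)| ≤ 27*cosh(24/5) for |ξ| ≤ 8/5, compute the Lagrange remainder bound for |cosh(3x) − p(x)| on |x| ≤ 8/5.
2304*cosh(24/5)/125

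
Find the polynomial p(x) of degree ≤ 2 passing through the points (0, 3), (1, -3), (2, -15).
-3*x**2 - 3*x + 3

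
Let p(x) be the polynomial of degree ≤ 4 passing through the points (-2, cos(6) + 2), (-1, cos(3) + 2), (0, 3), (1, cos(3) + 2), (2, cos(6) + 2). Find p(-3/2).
21*cos(3)/16 + 15*cos(6)/64 + 93/64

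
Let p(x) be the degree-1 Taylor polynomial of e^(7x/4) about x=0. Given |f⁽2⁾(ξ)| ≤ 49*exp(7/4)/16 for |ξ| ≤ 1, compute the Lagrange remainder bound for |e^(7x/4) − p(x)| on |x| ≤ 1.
49*exp(7/4)/32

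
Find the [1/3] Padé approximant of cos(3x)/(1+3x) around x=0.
(1 - 5*x/4)/(63*x**3/8 + 3*x**2/4 + 7*x/4 + 1)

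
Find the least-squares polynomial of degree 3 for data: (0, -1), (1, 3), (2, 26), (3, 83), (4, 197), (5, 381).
-1 + (15/14)x + (1/14)x² + (3)x³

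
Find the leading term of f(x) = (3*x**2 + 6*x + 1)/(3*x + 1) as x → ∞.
x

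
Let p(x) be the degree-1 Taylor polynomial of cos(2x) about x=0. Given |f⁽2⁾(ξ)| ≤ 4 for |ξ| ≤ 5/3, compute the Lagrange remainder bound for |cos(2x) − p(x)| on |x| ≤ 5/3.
50/9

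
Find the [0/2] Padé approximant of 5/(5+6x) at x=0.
1/(6*x/5 + 1)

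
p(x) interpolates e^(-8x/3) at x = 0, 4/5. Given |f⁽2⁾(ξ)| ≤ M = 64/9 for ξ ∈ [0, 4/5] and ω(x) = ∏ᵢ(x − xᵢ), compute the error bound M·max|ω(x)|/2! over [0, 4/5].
128/225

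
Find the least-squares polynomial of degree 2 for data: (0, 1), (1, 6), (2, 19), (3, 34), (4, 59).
1 + (12/5)x + (3)x²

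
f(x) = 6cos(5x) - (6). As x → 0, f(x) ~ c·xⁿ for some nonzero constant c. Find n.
2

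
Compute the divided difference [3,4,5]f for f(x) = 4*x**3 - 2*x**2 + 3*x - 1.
46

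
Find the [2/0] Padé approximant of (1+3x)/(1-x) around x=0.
4*x**2 + 4*x + 1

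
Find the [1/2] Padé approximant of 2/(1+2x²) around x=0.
2/(2*x**2 + 1)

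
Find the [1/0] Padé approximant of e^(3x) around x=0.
3*x + 1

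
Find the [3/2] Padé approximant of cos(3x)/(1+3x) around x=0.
(63*x**3/4 - 21*x**2/4 - 3*x + 1)/(1 - 39*x**2/4)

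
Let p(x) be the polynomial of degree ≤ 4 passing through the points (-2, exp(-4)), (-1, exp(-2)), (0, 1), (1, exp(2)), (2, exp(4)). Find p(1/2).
(-20*exp(2) + 3 + 5*(-exp(4) + 18 + 12*exp(2))*exp(4))*exp(-4)/128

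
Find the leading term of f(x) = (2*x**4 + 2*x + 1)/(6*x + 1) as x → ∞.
x**3/3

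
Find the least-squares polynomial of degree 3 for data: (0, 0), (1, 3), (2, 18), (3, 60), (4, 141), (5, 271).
23/126 + (-53/108)x + (89/126)x² + (221/108)x³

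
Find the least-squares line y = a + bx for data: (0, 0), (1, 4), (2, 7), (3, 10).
a = 3/10, b = 33/10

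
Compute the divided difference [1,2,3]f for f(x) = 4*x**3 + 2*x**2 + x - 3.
26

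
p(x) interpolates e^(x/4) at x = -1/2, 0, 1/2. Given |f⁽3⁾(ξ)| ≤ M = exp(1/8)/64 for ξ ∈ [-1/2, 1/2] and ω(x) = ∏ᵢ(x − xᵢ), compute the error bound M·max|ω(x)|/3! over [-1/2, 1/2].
sqrt(3)*exp(1/8)/13824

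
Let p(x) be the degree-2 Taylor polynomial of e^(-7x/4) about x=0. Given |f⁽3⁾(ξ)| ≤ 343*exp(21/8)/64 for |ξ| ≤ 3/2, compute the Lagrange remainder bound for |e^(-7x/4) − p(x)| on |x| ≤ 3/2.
3087*exp(21/8)/1024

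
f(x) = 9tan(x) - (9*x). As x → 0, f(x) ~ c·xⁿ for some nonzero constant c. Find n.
3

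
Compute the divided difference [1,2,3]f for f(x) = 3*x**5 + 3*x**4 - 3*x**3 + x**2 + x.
328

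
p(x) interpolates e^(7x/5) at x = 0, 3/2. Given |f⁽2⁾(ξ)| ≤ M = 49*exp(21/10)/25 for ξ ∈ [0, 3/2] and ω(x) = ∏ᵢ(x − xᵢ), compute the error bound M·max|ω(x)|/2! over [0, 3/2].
441*exp(21/10)/800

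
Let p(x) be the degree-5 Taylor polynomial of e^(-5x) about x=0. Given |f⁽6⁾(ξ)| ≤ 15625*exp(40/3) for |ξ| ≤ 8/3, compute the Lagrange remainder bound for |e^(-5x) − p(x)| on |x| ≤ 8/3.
51200000*exp(40/3)/6561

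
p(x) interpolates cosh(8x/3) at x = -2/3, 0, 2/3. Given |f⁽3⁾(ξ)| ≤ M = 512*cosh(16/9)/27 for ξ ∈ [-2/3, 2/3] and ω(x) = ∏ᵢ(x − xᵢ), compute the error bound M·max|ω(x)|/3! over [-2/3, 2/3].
4096*sqrt(3)*cosh(16/9)/19683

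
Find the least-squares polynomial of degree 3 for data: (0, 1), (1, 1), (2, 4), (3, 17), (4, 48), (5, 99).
145/126 + (-409/756)x + (-64/63)x² + (109/108)x³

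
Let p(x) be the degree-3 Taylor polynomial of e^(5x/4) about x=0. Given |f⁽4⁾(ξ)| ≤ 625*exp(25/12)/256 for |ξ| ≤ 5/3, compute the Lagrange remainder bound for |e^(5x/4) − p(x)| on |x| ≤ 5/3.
390625*exp(25/12)/497664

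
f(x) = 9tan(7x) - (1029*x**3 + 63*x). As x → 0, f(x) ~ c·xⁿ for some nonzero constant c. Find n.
5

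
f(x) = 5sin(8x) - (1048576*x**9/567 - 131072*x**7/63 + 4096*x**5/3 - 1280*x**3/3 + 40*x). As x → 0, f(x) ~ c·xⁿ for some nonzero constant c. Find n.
11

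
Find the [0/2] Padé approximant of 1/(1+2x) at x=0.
1/(2*x + 1)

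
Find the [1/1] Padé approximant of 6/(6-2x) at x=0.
1/(1 - x/3)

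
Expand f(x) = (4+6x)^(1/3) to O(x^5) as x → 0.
2**(2/3) + 2**(2/3)*x/2 - 2**(2/3)*x**2/4 + 5*2**(2/3)*x**3/24 - 5*2**(2/3)*x**4/24 + O(x**5)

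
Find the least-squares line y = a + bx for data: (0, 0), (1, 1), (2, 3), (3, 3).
a = 1/10, b = 11/10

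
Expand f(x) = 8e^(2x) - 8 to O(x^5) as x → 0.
16*x + 16*x**2 + 32*x**3/3 + 16*x**4/3 + O(x**5)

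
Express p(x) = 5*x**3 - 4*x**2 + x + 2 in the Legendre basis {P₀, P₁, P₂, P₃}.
(2/3)P₀ + (4)P₁ + (-8/3)P₂ + (2)P₃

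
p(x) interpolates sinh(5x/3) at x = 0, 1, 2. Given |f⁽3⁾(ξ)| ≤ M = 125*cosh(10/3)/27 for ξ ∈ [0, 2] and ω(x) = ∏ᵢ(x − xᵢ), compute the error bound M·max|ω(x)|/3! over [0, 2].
125*sqrt(3)*cosh(10/3)/729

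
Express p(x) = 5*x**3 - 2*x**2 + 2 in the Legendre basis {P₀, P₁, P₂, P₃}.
(4/3)P₀ + (3)P₁ + (-4/3)P₂ + (2)P₃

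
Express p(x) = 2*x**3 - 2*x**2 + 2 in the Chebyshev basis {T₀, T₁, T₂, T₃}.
T₀ + (3/2)T₁ - T₂ + (1/2)T₃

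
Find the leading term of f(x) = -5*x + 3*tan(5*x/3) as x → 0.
125*x**3/27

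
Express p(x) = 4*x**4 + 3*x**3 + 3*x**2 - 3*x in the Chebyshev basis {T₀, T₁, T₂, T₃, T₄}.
(3)T₀ + (-3/4)T₁ + (7/2)T₂ + (3/4)T₃ + (1/2)T₄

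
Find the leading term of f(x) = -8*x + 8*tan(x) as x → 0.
8*x**3/3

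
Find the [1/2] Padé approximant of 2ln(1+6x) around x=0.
12*x/(-3*x**2 + 3*x + 1)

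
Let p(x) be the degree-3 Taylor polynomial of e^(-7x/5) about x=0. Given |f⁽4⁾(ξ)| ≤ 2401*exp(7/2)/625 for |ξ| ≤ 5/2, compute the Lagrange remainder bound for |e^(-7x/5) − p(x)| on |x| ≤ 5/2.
2401*exp(7/2)/384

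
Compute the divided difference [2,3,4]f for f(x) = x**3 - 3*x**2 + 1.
6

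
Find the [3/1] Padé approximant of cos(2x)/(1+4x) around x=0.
(x**3/6 - 43*x**2/21 + x/84 + 1)/(337*x/84 + 1)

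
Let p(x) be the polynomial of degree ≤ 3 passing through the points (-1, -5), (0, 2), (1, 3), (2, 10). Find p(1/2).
5/2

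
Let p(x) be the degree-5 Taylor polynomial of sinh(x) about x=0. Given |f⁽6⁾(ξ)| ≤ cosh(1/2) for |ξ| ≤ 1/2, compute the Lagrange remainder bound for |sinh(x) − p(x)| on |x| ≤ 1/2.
cosh(1/2)/46080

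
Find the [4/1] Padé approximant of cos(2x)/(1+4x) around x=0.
(2*x**4/3 - 2*x**2 + 1)/(4*x + 1)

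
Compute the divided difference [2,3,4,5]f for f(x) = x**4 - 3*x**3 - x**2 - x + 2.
11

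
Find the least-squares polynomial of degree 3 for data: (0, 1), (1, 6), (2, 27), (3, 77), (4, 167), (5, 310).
64/63 + (293/378)x + (19/9)x² + (109/54)x³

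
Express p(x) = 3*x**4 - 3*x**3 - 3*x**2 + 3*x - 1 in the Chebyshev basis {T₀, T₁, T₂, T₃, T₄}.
(-11/8)T₀ + (3/4)T₁ + (-3/4)T₃ + (3/8)T₄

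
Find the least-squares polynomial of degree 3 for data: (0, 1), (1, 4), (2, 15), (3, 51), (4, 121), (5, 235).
9/7 + (5/42)x + (-1/4)x² + (23/12)x³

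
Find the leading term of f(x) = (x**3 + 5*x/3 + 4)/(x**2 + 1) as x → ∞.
x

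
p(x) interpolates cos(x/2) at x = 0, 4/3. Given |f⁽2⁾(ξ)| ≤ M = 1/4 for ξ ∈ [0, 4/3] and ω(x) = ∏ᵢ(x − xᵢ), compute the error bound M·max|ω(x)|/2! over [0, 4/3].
1/18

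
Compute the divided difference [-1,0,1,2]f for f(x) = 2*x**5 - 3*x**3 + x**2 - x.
7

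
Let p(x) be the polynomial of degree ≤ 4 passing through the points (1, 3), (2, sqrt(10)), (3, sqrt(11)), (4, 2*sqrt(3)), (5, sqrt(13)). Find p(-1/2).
-693*sqrt(10)/32 - 385*sqrt(3)/16 + 315*sqrt(13)/128 + 3465/128 + 1485*sqrt(11)/64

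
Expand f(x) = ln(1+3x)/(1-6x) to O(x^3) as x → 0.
3*x + 27*x**2/2 + O(x**3)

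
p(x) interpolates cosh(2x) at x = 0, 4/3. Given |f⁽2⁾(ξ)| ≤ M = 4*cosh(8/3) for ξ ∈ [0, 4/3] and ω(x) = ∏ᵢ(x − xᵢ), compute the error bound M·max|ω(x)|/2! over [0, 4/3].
8*cosh(8/3)/9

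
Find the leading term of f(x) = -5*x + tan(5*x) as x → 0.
125*x**3/3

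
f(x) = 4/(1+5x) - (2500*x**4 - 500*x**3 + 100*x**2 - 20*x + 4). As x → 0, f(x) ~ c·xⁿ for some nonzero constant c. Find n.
5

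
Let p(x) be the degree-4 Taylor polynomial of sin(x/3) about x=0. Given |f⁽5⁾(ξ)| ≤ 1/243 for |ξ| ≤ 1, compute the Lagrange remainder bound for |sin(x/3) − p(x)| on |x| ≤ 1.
1/29160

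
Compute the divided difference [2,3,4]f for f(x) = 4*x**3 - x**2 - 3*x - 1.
35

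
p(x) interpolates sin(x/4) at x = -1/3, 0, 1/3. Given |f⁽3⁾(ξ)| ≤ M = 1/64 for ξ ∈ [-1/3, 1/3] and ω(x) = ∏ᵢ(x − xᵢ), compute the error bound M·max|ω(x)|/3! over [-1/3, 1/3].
sqrt(3)/46656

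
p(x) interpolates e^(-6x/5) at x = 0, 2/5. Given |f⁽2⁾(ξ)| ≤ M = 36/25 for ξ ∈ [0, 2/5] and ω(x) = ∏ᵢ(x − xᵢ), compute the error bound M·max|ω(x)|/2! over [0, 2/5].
18/625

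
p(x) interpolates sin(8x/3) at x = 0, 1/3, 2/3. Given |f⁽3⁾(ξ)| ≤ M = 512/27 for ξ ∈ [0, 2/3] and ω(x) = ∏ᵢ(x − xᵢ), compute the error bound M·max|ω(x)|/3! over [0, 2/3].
512*sqrt(3)/19683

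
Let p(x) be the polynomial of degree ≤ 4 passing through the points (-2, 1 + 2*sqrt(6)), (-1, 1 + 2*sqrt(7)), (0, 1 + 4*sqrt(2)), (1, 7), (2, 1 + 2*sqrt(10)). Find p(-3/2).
-35*sqrt(2)/16 - 5*sqrt(10)/64 + 35*sqrt(6)/64 + 37/16 + 35*sqrt(7)/16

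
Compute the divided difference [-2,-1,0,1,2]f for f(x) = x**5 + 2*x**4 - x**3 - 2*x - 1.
2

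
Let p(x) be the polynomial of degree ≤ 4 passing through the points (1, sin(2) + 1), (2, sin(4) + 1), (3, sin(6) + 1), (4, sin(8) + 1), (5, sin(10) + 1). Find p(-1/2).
-385*sin(8)/32 + 1485*sin(6)/64 + 315*sin(10)/128 + 1 + 1155*sin(2)/128 - 693*sin(4)/32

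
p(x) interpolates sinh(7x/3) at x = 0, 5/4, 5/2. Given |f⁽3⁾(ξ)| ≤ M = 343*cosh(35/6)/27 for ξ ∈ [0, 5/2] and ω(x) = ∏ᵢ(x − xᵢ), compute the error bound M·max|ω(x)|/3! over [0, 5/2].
42875*sqrt(3)*cosh(35/6)/46656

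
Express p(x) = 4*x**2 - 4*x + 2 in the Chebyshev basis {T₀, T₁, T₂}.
(4)T₀ + (-4)T₁ + (2)T₂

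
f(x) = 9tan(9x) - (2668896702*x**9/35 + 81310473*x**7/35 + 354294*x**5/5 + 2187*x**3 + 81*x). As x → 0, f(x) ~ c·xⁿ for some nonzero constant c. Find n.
11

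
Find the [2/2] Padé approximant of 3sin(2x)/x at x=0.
(6 - 14*x**2/5)/(x**2/5 + 1)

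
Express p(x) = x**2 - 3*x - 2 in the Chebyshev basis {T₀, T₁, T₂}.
(-3/2)T₀ + (-3)T₁ + (1/2)T₂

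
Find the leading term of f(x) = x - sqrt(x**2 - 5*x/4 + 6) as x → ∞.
5/8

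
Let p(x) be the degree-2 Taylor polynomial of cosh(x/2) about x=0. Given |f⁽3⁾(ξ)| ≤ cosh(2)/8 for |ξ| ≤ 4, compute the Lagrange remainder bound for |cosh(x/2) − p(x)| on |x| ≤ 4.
4*cosh(2)/3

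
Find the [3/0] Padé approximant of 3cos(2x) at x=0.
3 - 6*x**2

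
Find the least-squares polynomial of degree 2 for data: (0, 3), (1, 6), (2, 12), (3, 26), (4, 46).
17/5 + (-7/5)x + (3)x²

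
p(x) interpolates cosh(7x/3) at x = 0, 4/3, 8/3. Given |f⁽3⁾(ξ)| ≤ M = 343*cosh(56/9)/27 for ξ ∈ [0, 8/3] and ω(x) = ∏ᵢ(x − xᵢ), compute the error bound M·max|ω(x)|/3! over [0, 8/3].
21952*sqrt(3)*cosh(56/9)/19683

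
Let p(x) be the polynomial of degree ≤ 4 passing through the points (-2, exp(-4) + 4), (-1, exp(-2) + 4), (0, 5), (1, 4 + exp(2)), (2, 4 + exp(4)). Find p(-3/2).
(35 + 140*exp(2) + (-5*exp(4) + 28*exp(2) + 442)*exp(4))*exp(-4)/128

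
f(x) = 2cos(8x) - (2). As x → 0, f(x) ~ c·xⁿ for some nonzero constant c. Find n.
2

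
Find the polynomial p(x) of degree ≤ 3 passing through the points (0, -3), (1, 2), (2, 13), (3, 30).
3*x**2 + 2*x - 3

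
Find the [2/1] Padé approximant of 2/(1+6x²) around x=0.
2 - 12*x**2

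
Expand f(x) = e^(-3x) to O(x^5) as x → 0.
1 - 3*x + 9*x**2/2 - 9*x**3/2 + 27*x**4/8 + O(x**5)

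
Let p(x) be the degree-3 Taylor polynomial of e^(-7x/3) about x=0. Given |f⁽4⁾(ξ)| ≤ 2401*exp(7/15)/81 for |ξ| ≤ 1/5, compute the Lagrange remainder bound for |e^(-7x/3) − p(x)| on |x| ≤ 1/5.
2401*exp(7/15)/1215000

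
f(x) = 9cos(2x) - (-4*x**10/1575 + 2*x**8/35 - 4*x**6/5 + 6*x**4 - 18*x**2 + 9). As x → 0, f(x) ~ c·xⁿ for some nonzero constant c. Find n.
12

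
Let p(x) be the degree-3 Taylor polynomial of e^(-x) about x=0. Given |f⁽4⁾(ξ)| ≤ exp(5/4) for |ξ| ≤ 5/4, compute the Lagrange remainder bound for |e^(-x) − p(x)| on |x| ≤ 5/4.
625*exp(5/4)/6144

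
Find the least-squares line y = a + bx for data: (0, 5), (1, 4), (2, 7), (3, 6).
a = 23/5, b = 3/5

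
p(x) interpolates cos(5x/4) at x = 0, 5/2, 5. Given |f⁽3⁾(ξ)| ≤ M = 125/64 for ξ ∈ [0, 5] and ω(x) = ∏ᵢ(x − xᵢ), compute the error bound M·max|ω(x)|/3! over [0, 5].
15625*sqrt(3)/13824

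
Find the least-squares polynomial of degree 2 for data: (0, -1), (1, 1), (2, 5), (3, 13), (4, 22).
-36/35 + (23/35)x + (9/7)x²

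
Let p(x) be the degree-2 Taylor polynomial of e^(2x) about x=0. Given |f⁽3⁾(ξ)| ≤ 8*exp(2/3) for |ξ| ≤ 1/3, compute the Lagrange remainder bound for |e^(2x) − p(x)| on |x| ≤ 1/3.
4*exp(2/3)/81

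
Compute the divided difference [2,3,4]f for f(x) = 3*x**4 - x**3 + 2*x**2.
158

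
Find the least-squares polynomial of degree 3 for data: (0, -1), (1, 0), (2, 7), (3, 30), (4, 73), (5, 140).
-16/21 + (-293/126)x + (29/21)x² + (17/18)x³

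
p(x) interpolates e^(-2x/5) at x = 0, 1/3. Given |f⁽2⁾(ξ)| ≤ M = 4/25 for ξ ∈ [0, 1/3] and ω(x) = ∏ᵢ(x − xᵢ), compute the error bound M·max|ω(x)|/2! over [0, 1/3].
1/450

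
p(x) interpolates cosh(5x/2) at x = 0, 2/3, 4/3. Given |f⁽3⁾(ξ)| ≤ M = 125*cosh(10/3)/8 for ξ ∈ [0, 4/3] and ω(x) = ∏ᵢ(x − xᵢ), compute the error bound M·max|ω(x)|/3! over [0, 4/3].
125*sqrt(3)*cosh(10/3)/729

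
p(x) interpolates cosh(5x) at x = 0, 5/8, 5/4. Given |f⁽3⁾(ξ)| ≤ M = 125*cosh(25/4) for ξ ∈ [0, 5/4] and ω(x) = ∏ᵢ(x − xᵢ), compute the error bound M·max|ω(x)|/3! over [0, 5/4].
15625*sqrt(3)*cosh(25/4)/13824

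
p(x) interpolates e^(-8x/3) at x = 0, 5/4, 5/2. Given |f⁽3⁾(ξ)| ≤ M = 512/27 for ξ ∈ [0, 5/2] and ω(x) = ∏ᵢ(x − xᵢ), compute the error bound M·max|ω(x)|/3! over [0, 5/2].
1000*sqrt(3)/729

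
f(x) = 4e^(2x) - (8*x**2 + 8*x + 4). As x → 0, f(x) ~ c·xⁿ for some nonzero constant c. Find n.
3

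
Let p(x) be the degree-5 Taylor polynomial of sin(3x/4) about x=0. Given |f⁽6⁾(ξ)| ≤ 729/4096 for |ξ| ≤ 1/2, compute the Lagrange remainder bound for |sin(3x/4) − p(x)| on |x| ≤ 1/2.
81/20971520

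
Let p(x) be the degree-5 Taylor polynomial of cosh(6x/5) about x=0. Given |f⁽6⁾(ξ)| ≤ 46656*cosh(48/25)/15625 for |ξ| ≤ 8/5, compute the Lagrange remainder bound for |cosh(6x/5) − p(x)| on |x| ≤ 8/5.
84934656*cosh(48/25)/1220703125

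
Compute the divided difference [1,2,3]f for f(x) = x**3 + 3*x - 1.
6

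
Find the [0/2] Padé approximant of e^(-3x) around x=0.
1/(9*x**2/2 + 3*x + 1)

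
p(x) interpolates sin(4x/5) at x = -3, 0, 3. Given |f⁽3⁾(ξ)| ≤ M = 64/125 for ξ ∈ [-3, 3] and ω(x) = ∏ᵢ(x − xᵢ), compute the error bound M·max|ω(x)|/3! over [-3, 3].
64*sqrt(3)/125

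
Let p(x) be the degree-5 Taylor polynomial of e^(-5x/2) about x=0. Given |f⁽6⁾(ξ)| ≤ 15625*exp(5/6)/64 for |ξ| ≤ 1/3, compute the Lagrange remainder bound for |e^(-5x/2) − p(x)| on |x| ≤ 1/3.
3125*exp(5/6)/6718464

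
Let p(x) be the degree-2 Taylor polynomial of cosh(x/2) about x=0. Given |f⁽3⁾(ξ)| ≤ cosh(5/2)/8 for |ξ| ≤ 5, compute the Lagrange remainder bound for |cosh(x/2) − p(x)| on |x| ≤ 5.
125*cosh(5/2)/48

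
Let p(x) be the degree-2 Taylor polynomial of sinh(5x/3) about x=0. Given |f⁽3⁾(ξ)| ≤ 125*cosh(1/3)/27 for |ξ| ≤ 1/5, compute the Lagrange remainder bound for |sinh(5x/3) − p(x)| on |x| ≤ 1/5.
cosh(1/3)/162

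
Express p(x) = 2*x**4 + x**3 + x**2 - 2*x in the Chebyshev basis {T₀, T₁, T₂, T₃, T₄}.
(5/4)T₀ + (-5/4)T₁ + (3/2)T₂ + (1/4)T₃ + (1/4)T₄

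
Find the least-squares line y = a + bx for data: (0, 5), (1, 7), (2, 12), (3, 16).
a = 43/10, b = 19/5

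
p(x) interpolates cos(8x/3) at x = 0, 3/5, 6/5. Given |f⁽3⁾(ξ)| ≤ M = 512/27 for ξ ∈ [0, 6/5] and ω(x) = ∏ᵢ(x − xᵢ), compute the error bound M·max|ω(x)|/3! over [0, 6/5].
512*sqrt(3)/3375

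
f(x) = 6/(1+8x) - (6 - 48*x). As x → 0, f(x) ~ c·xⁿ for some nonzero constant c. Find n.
2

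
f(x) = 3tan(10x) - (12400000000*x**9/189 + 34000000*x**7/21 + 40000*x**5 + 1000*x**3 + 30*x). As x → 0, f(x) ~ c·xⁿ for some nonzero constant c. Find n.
11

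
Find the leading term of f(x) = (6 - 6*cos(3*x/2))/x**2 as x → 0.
27/4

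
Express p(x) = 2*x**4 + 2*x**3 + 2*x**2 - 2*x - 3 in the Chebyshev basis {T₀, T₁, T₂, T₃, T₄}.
(-5/4)T₀ + (-1/2)T₁ + (2)T₂ + (1/2)T₃ + (1/4)T₄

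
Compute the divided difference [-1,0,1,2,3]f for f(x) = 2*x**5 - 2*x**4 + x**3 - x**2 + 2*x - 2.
8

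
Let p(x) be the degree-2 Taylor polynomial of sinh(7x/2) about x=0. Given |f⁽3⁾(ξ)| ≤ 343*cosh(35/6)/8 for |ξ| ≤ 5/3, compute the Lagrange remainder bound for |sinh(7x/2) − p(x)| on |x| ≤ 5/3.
42875*cosh(35/6)/1296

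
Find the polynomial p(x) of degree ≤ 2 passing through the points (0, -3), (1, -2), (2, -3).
-x**2 + 2*x - 3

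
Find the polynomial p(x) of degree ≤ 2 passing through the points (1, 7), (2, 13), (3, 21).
x**2 + 3*x + 3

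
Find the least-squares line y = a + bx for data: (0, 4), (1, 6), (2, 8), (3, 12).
a = 18/5, b = 13/5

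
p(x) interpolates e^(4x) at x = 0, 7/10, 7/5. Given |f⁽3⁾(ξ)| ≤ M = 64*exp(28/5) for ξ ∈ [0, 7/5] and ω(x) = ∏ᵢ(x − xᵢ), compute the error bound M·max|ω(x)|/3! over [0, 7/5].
2744*sqrt(3)*exp(28/5)/3375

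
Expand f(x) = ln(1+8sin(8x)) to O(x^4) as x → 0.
64*x - 2048*x**2 + 260096*x**3/3 + O(x**4)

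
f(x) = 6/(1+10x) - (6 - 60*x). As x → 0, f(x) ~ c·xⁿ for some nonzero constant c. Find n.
2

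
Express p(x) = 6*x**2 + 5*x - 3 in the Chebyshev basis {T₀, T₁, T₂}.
(5)T₁ + (3)T₂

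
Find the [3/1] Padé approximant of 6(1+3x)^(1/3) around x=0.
(-2*x**3 + 6*x**2 + 18*x + 6)/(2*x + 1)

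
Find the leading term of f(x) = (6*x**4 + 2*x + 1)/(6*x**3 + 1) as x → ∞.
x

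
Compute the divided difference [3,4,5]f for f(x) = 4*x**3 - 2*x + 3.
48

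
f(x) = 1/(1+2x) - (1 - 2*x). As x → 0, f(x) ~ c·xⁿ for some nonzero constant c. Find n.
2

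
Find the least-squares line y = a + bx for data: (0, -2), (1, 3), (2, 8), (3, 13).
a = -2, b = 5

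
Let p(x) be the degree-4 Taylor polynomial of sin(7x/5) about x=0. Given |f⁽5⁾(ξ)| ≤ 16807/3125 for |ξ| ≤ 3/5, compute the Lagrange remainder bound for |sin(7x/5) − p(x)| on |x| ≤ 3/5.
1361367/390625000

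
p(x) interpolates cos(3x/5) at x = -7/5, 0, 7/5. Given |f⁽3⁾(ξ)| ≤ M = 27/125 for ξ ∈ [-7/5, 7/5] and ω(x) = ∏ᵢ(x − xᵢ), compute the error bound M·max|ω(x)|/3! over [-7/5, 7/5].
343*sqrt(3)/15625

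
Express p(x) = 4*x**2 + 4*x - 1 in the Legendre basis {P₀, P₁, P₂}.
(1/3)P₀ + (4)P₁ + (8/3)P₂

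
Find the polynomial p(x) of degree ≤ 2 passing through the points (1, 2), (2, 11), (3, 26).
3*x**2 - 1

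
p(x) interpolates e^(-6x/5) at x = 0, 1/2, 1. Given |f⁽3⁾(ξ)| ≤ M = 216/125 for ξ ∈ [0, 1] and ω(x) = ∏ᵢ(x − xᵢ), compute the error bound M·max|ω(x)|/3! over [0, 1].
sqrt(3)/125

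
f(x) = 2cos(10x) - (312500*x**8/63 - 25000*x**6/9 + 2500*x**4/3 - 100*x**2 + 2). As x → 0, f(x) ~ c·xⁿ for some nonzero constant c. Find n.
10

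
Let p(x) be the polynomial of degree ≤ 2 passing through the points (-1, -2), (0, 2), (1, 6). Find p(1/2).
4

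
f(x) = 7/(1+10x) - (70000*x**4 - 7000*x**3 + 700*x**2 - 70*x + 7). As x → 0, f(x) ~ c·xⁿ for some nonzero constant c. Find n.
5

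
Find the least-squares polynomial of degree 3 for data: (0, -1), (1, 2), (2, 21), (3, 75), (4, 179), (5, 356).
-23/21 + (97/63)x + (-55/42)x² + (55/18)x³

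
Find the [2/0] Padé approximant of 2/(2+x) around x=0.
x**2/4 - x/2 + 1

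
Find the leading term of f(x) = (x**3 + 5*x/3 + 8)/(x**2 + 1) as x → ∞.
x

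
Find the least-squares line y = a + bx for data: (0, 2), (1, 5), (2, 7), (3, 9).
a = 23/10, b = 23/10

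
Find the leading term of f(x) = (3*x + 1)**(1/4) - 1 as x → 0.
3*x/4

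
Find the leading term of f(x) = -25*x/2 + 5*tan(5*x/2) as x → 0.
625*x**3/24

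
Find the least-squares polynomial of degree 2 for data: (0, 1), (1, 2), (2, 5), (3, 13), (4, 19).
26/35 + (29/70)x + (15/14)x²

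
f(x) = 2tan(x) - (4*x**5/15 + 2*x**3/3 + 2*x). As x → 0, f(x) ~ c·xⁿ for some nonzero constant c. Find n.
7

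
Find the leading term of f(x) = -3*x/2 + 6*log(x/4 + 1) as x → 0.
-3*x**2/16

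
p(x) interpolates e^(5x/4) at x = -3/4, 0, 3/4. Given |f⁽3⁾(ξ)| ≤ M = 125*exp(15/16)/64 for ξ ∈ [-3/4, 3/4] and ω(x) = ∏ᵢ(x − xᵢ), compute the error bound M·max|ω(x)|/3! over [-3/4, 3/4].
125*sqrt(3)*exp(15/16)/4096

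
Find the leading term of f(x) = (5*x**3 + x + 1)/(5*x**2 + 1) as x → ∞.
x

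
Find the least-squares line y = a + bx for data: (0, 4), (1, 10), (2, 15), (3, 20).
a = 43/10, b = 53/10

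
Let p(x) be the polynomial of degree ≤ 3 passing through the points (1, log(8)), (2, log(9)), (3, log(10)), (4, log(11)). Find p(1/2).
-35*log(3)/8 - 5*log(11)/16 + 21*log(10)/16 + 105*log(2)/16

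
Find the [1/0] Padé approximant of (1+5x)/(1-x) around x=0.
6*x + 1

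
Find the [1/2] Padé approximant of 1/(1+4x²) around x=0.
1/(4*x**2 + 1)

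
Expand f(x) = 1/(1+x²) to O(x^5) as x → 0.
1 - x**2 + x**4 + O(x**5)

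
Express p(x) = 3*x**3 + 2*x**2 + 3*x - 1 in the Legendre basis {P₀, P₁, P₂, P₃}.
(-1/3)P₀ + (24/5)P₁ + (4/3)P₂ + (6/5)P₃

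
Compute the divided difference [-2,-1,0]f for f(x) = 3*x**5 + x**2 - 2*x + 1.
-44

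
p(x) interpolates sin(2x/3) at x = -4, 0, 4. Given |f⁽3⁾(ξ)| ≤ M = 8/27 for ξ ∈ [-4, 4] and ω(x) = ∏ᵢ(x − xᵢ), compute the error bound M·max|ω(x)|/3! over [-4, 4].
512*sqrt(3)/729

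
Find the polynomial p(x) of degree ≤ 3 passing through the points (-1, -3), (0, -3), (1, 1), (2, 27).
3*x**3 + 2*x**2 - x - 3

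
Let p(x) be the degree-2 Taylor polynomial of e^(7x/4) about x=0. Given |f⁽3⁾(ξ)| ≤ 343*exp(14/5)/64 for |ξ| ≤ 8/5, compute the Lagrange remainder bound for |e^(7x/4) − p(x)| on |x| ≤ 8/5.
1372*exp(14/5)/375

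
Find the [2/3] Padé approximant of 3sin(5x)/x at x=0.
(15 - 175*x**2/4)/(5*x**2/4 + 1)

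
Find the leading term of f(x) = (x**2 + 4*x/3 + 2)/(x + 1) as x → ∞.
x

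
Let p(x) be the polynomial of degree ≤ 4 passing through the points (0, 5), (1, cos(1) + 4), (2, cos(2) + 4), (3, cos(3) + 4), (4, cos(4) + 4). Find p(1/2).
7*cos(3)/32 - 5*cos(4)/128 - 35*cos(2)/64 + 35*cos(1)/32 + 547/128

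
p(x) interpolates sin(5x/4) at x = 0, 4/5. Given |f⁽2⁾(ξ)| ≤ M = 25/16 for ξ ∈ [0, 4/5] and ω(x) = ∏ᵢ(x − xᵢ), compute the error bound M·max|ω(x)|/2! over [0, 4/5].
1/8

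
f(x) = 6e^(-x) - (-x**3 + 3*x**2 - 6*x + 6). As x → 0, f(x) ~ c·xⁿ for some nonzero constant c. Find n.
4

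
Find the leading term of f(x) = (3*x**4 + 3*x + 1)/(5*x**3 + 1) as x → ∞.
3*x/5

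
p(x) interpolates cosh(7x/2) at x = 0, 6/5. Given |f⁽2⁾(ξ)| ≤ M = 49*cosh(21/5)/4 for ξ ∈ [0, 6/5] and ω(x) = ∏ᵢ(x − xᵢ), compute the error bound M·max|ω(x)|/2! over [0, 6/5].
441*cosh(21/5)/200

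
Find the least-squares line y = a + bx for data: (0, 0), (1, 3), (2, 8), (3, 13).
a = -3/5, b = 22/5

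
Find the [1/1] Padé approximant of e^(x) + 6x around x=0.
(97*x/14 + 1)/(1 - x/14)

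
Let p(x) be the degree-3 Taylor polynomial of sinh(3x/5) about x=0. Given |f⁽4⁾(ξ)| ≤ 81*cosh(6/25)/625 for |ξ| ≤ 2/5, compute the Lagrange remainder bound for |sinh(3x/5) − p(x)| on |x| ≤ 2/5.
54*cosh(6/25)/390625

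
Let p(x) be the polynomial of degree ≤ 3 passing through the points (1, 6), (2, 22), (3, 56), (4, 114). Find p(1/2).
23/8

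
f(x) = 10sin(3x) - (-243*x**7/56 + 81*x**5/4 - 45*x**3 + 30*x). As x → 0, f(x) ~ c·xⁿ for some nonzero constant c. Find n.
9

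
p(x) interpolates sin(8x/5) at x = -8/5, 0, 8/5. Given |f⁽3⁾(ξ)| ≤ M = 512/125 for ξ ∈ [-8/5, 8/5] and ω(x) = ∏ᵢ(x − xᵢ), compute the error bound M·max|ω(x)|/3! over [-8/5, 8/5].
262144*sqrt(3)/421875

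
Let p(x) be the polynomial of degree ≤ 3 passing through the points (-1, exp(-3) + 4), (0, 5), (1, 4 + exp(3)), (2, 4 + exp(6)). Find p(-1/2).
(5 + (-5*exp(3) + 79 + exp(6))*exp(3))*exp(-3)/16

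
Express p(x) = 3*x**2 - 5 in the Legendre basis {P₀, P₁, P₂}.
(-4)P₀ + (2)P₂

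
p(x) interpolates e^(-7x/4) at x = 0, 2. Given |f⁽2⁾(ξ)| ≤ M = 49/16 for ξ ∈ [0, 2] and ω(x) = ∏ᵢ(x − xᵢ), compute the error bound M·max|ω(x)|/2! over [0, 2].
49/32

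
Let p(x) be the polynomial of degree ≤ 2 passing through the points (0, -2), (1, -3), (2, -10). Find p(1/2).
-7/4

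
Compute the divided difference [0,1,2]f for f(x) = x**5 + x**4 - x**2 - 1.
21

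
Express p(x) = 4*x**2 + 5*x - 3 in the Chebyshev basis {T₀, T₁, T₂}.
-T₀ + (5)T₁ + (2)T₂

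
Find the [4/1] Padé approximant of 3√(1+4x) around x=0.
(18*x**4/5 - 24*x**3/5 + 54*x**2/5 + 72*x/5 + 3)/(14*x/5 + 1)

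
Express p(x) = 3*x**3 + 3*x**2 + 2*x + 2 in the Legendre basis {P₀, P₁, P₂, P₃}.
(3)P₀ + (19/5)P₁ + (2)P₂ + (6/5)P₃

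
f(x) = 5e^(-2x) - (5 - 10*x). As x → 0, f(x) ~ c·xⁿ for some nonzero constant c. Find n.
2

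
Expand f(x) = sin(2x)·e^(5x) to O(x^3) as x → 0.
2*x + 10*x**2 + O(x**3)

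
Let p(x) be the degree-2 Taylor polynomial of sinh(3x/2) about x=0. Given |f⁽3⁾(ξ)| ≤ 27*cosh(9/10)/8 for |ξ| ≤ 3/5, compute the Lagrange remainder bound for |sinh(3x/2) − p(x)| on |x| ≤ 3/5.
243*cosh(9/10)/2000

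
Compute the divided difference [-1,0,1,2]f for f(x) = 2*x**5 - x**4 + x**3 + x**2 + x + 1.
9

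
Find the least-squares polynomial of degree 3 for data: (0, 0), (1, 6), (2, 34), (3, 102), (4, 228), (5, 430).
x + (2)x² + (3)x³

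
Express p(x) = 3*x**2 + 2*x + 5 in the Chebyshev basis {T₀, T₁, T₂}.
(13/2)T₀ + (2)T₁ + (3/2)T₂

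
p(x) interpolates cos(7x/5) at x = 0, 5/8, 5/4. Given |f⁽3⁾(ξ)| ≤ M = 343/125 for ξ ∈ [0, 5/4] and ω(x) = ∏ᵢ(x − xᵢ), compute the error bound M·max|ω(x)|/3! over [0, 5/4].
343*sqrt(3)/13824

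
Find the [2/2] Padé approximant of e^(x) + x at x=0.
(5*x**2/12 + 2*x + 1)/(1 - x**2/12)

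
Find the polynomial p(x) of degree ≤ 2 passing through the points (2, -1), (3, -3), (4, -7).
-x**2 + 3*x - 3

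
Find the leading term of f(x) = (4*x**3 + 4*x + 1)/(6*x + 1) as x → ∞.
2*x**2/3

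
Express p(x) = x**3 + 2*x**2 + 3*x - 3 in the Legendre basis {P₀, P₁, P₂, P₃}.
(-7/3)P₀ + (18/5)P₁ + (4/3)P₂ + (2/5)P₃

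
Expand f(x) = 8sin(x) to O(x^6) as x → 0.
8*x - 4*x**3/3 + x**5/15 + O(x**6)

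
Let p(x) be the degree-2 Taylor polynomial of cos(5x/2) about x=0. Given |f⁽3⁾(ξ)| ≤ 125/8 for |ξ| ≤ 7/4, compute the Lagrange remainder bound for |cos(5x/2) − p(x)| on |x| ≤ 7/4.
42875/3072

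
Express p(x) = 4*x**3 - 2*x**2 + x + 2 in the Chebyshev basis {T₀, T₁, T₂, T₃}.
T₀ + (4)T₁ - T₂ + T₃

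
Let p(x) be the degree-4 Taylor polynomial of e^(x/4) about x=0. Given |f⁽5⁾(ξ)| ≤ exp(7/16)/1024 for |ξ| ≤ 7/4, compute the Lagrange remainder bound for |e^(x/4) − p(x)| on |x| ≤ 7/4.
16807*exp(7/16)/125829120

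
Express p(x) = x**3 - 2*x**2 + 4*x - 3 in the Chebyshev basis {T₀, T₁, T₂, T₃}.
(-4)T₀ + (19/4)T₁ - T₂ + (1/4)T₃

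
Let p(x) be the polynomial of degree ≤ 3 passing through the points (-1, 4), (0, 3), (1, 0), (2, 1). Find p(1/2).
11/8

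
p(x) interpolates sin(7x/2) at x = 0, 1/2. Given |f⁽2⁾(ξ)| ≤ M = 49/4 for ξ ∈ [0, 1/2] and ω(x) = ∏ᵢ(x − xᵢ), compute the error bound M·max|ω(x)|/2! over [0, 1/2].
49/128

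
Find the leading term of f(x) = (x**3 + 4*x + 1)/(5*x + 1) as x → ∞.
x**2/5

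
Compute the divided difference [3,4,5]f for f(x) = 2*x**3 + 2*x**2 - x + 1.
26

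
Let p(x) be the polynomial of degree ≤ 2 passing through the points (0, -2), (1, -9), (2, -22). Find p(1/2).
-19/4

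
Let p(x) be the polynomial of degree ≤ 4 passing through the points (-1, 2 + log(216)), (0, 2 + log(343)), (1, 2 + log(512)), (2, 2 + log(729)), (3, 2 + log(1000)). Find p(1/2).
2 + log(448*2**(9/32)*3**(121/128)*5**(9/128)*7**(13/32)/9)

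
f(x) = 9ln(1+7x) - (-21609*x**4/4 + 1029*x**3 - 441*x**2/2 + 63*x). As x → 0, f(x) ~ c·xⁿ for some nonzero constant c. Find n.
5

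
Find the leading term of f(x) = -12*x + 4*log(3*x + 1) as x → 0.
-18*x**2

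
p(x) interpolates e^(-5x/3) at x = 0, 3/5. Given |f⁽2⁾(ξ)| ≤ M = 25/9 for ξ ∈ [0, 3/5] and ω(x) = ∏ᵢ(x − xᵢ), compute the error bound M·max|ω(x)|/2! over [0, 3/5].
1/8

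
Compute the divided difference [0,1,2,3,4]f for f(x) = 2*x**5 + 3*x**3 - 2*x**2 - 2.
20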